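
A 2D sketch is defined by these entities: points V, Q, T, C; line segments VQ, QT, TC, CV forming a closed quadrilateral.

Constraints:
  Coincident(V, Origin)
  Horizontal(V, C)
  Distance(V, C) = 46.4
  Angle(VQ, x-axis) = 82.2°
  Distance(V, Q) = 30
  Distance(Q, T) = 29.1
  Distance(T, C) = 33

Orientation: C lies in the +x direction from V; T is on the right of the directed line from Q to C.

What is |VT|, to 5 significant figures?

13.648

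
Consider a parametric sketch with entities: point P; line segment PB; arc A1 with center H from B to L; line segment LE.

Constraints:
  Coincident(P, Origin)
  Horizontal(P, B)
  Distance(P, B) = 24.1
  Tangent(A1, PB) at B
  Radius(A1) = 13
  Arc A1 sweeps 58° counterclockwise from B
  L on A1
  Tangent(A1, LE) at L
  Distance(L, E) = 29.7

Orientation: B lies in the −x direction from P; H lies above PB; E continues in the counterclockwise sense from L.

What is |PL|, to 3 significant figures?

14.4

P is at the origin; PB is horizontal with |PB| = 24.1 and B on the −x side, so B = (-24.1, 0.00). A1 meets PB tangentially, so HB is at right angles to PB, so H = B + (0, 13) = (-24.1, 13.0). On A1, B sits at bearing -90° from H; a 58° counterclockwise sweep puts L at bearing -32°, so L = H + 13.0·(cos -32°, sin -32°) = (-13.1, 6.11). Then |PL| = |L − P| = 14.4.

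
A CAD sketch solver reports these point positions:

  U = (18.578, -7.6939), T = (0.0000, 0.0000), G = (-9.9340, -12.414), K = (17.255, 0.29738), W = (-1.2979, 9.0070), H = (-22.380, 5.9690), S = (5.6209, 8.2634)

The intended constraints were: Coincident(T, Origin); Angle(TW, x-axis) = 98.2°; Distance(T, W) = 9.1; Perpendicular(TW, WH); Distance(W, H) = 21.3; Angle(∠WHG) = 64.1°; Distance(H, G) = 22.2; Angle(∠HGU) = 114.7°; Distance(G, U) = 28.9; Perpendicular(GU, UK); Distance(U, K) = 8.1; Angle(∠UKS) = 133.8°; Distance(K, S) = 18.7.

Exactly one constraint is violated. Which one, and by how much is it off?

Distance(K, S) = 18.7 — off by 4.60.

T = (0.00, 0.00) ✓; TW at 98.20° ✓; |TW| = 9.100 ✓; ∠(TW, WH) = 90.00° ✓; |WH| = 21.30 ✓; ∠WHG = 64.10° ✓; |HG| = 22.20 ✓; ∠HGU = 114.7° ✓; |GU| = 28.90 ✓; ∠(GU, UK) = 90.00° ✓; |UK| = 8.100 ✓; ∠UKS = 133.8° ✓; |KS| = 14.10 ✗.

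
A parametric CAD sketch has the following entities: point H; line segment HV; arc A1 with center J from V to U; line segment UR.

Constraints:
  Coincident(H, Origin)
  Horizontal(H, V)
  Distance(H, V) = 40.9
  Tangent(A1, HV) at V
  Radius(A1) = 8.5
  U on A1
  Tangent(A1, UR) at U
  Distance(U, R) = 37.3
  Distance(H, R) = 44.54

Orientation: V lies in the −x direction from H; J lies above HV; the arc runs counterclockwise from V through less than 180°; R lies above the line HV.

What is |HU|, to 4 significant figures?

33.43

Checks: |JV| = 8.500 ✓; |JU| = 8.500 ✓; ∠(JU, UR) = 90.00° ✓; |UR| = 37.30 ✓; |HR| = 44.54 ✓.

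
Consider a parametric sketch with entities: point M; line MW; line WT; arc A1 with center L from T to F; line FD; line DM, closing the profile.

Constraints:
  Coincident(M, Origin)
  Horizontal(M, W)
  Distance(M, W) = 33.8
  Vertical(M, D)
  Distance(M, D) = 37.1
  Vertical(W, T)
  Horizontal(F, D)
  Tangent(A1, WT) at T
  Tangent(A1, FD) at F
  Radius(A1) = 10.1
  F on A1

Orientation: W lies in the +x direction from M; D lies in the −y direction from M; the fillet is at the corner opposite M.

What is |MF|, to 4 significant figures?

44.02

The virtual corner opposite M is at (33.80, -37.10). A1 meets WT tangentially, so LT is at right angles to WT and since A1 is tangent to FD there, LF ⟂ FD, with radius 10.1, so the center L sits 10.1 in from both sides at L = (23.70, -27.00). That places the tangent points at T = (33.80, -27.00) on WT and F = (23.70, -37.10) on FD. Then |MF| = |F − M| = 44.02.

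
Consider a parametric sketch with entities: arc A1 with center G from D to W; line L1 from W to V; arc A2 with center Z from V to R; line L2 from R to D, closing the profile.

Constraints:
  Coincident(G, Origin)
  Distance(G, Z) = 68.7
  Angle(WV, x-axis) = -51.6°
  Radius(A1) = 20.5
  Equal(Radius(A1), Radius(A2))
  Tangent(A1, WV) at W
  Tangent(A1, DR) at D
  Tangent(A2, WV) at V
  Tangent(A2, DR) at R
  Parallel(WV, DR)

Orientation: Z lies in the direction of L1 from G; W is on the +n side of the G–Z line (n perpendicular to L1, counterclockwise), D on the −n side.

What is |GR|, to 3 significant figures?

71.7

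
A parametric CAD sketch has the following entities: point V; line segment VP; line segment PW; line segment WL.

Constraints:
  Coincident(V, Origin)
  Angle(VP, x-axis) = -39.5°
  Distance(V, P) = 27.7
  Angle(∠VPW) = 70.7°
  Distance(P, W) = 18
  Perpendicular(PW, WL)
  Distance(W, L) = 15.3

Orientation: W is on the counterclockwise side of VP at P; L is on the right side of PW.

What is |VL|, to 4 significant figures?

42.38

∠VPW = 70.7°, so PW runs at -39.5° + (180° − 70.7°) = 69.80° from the x-axis; with |PW| = 18.0, W = P + 18.0·(cos 69.80°, sin 69.80°) = (27.59, -0.7265). PW ⟂ WL; with |WL| = 15.3 on the right of PW, L = W + 15.3·(0.9385, -0.3453) = (41.95, -6.010). Then |VL| = |L − V| = 42.38.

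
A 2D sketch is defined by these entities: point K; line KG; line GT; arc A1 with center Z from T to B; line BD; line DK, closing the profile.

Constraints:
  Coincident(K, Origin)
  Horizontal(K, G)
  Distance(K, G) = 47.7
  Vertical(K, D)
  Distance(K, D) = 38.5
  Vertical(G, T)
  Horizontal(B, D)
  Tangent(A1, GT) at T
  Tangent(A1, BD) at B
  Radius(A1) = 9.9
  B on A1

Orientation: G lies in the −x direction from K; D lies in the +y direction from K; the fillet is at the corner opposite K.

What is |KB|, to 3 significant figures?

54.0

K is at the origin; K and G share the same y with |KG| = 47.7 and G on the −x side, so G = (-47.7, 0.00). KD is vertical with |KD| = 38.5 and D on the +y side, so D = (0.00, 38.5). The virtual corner opposite K is at (-47.7, 38.5). Since A1 is tangent to GT there, ZT ⟂ GT and since A1 is tangent to BD there, ZB ⟂ BD, with radius 9.9, so the center Z sits 9.9 in from both sides at Z = (-37.8, 28.6). That places the tangent points at T = (-47.7, 28.6) on GT and B = (-37.8, 38.5) on BD. Then |KB| = |B − K| = 54.0.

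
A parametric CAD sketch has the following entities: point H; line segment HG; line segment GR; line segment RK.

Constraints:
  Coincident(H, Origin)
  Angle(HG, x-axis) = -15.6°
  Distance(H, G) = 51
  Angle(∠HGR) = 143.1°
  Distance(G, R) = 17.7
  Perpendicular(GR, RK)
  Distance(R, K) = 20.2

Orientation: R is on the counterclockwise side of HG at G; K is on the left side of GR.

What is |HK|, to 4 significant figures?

59.41

H is at the origin; HG runs at -15.6° with length 51.0, so G = 51.0·(cos -15.6°, sin -15.6°) = (49.12, -13.71). ∠HGR = 143.1°, so GR runs at -15.6° + (180° − 143.1°) = 21.30° from the x-axis; with |GR| = 17.7, R = G + 17.7·(cos 21.30°, sin 21.30°) = (65.61, -7.285). The perpendicularity gives RK at right angles to GR; with |RK| = 20.2 on the left of GR, K = R + 20.2·(-0.3633, 0.9317) = (58.27, 11.53). Then |HK| = |K − H| = 59.41.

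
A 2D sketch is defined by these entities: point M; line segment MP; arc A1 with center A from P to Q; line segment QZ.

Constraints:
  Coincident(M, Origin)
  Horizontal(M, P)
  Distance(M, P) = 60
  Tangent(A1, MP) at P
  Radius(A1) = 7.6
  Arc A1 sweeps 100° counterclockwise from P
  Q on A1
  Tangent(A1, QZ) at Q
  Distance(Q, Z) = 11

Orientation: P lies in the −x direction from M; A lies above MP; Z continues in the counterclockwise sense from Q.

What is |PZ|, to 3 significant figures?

20.5

M is at the origin; MP is horizontal with |MP| = 60.0 and P on the −x side, so P = (-60.0, 0.00). The tangent condition forces AP to be normal to MP, so A = P + (0, 7.6) = (-60.0, 7.60). On A1, P sits at bearing -90° from A; a 100° counterclockwise sweep puts Q at bearing 10°, so Q = A + 7.6·(cos 10°, sin 10°) = (-52.5, 8.92). A1 meets QZ tangentially, so AQ is at right angles to QZ, so QZ runs along (−sin 10°, cos 10°); with |QZ| = 11.0, Z = (-54.4, 19.8). Then |PZ| = |Z − P| = 20.5.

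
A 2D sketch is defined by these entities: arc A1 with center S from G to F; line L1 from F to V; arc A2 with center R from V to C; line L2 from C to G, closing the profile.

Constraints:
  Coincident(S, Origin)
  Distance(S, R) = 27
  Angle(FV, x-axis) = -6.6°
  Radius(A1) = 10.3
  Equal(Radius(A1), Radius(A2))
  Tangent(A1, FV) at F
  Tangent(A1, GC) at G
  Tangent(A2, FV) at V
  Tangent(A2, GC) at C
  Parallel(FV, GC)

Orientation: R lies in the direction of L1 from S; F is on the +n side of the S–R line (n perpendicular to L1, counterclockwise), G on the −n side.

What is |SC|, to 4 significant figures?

28.90

The slot axis is L1's direction at -6.6°, so u = (cos -6.6°, sin -6.6°) = (0.9934, -0.1149) and n = (−sin -6.6°, cos -6.6°) = (0.1149, 0.9934). S is at the origin and R lies 27.0 along u from S, so R = 27.0·u = (26.82, -3.103). Tangency of A1 to both parallel lines with radius 10.3 puts F and G at S ± 10.3·n: F = (1.184, 10.23), G = (-1.184, -10.23). Equal radii place V and C the same way about R: V = R + 10.3·n = (28.00, 7.128), C = R − 10.3·n = (25.64, -13.34). Then |SC| = |C − S| = 28.90.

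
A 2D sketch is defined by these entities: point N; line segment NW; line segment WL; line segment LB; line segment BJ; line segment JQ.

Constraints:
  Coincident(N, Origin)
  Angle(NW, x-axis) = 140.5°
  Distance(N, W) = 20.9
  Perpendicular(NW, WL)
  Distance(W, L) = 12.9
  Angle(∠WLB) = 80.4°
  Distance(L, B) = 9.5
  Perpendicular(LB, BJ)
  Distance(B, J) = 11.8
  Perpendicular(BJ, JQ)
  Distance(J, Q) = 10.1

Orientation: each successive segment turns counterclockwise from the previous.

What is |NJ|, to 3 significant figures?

13.5

∠WLB = 80.4° gives LB at -29.9° from the x-axis; with |LB| = 9.5, B = (-16.1, -1.40). LB is perpendicular to BJ, so BJ runs at 60.1°; with |BJ| = 11.8, J = (-10.2, 8.83). Then |NJ| = |J − N| = 13.5.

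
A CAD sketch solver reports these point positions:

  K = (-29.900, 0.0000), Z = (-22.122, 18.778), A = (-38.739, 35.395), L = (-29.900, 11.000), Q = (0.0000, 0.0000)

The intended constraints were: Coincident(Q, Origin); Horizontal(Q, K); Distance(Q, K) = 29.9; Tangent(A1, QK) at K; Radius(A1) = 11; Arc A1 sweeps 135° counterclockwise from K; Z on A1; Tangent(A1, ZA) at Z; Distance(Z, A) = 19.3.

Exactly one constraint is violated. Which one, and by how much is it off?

Distance(Z, A) = 19.3 — off by 4.20.

Q = (0.00, 0.00) ✓; Q.y = 0.00, K.y = 0.00 ✓; |QK| = 29.90 ✓; ∠(LK, KQ) = 90.00° ✓; |LK| = 11.00 ✓; bearing(L→Z) − bearing(L→K) = 135.0° ✓; |LZ| = 11.00 ✓; ∠(LZ, ZA) = 90.00° ✓; |ZA| = 23.50 ✗.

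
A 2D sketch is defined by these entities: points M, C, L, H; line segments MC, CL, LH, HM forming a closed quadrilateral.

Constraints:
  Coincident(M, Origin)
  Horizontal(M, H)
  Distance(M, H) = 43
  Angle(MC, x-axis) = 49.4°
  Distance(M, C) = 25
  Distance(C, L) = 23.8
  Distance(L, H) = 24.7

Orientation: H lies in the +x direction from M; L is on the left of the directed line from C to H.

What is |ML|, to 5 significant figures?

46.395

Checks: |CL| = 23.80 ✓; |LH| = 24.70 ✓.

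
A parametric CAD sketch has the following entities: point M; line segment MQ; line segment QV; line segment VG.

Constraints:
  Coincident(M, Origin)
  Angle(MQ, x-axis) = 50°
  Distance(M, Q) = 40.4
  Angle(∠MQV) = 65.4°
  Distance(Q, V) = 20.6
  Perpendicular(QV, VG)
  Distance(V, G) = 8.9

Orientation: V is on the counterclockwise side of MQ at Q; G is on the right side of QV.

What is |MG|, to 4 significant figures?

45.79

M is at the origin; MQ runs at 50.0° with length 40.4, so Q = 40.4·(cos 50.0°, sin 50.0°) = (25.97, 30.95). ∠MQV = 65.4°, so QV runs at 50.0° + (180° − 65.4°) = 164.6° from the x-axis; with |QV| = 20.6, V = Q + 20.6·(cos 164.6°, sin 164.6°) = (6.108, 36.42). The perpendicularity gives VG at right angles to QV; with |VG| = 8.9 on the right of QV, G = V + 8.9·(0.2656, 0.9641) = (8.472, 45.00). Then |MG| = |G − M| = 45.79.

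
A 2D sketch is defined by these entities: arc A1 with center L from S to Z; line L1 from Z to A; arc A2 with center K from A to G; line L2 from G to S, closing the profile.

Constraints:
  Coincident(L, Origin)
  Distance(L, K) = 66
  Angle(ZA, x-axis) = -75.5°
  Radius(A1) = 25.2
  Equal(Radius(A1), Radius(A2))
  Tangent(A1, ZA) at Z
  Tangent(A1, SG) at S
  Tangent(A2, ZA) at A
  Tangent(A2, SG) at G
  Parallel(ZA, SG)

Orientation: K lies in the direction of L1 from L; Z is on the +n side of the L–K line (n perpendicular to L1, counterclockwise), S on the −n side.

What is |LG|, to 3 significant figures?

70.6

Tangency of A1 to both parallel lines with radius 25.2 puts Z and S at L ± 25.2·n: Z = (24.4, 6.31), S = (-24.4, -6.31). Equal radii place A and G the same way about K: A = K + 25.2·n = (40.9, -57.6), G = K − 25.2·n = (-7.87, -70.2). Then |LG| = |G − L| = 70.6.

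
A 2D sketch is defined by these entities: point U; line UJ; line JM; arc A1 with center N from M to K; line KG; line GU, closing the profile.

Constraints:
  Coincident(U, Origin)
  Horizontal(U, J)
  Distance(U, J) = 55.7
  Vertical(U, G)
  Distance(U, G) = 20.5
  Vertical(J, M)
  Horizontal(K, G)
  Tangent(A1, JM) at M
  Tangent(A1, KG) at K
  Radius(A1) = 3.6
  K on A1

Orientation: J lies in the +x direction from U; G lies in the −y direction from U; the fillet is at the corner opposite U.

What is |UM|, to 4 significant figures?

58.21

The virtual corner opposite U is at (55.70, -20.50). Since A1 is tangent to JM there, NM ⟂ JM and tangency of A1 to KG means the radius NK is perpendicular to KG, with radius 3.6, so the center N sits 3.6 in from both sides at N = (52.10, -16.90). That places the tangent points at M = (55.70, -16.90) on JM and K = (52.10, -20.50) on KG. Then |UM| = |M − U| = 58.21.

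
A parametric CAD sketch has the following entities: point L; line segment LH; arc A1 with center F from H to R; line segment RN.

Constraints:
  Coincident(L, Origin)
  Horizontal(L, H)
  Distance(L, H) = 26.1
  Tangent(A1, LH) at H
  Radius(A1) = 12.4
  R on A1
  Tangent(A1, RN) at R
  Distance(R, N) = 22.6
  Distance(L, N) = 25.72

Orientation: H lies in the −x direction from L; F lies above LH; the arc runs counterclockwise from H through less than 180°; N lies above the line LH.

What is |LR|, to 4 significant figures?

16.59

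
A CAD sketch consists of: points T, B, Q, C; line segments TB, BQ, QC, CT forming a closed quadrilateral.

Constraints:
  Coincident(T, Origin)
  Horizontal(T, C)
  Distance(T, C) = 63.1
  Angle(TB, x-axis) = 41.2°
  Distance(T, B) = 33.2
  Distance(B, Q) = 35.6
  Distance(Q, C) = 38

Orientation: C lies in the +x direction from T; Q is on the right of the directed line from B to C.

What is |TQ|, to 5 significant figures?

30.810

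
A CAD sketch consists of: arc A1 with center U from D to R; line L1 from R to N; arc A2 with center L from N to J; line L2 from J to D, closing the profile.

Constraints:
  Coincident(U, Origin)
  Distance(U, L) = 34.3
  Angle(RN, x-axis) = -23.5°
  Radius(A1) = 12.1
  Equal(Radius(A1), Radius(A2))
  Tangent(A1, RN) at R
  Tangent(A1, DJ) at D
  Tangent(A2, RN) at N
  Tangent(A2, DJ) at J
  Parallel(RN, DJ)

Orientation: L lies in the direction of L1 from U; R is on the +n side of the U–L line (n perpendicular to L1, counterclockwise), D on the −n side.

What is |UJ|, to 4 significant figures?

36.37

The slot axis is L1's direction at -23.5°, so u = (cos -23.5°, sin -23.5°) = (0.9171, -0.3987) and n = (−sin -23.5°, cos -23.5°) = (0.3987, 0.9171). U is at the origin and L lies 34.3 along u from U, so L = 34.3·u = (31.46, -13.68). Tangency of A1 to both parallel lines with radius 12.1 puts R and D at U ± 12.1·n: R = (4.825, 11.10), D = (-4.825, -11.10). Equal radii place N and J the same way about L: N = L + 12.1·n = (36.28, -2.581), J = L − 12.1·n = (26.63, -24.77). Then |UJ| = |J − U| = 36.37.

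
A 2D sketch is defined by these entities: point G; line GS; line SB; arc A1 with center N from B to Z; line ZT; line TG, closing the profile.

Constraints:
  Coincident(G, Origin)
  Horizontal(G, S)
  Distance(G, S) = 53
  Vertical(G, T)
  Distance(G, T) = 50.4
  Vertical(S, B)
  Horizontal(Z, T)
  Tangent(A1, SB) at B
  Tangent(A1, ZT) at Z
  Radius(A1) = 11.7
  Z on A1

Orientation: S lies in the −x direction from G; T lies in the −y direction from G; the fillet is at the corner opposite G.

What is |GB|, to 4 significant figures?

65.63

G is at the origin; GS is horizontal with |GS| = 53.0 and S on the −x side, so S = (-53.00, 0.000). G and T share the same x with |GT| = 50.4 and T on the −y side, so T = (0.000, -50.40). The virtual corner opposite G is at (-53.00, -50.40). A1 meets SB tangentially, so NB is at right angles to SB and tangency of A1 to ZT means the radius NZ is perpendicular to ZT, with radius 11.7, so the center N sits 11.7 in from both sides at N = (-41.30, -38.70). That places the tangent points at B = (-53.00, -38.70) on SB and Z = (-41.30, -50.40) on ZT. Then |GB| = |B − G| = 65.63.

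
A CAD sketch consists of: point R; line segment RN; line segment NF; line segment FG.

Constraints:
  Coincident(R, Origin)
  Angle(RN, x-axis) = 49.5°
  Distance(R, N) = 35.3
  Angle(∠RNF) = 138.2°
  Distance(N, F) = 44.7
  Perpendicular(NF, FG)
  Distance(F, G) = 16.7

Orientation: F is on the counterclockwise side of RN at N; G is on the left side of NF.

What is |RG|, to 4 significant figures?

71.34

R is at the origin; RN runs at 49.5° with length 35.3, so N = 35.3·(cos 49.5°, sin 49.5°) = (22.93, 26.84). ∠RNF = 138.2°, so NF runs at 49.5° + (180° − 138.2°) = 91.30° from the x-axis; with |NF| = 44.7, F = N + 44.7·(cos 91.30°, sin 91.30°) = (21.91, 71.53). The perpendicularity gives FG at right angles to NF; with |FG| = 16.7 on the left of NF, G = F + 16.7·(-0.9997, -0.02269) = (5.216, 71.15). Then |RG| = |G − R| = 71.34.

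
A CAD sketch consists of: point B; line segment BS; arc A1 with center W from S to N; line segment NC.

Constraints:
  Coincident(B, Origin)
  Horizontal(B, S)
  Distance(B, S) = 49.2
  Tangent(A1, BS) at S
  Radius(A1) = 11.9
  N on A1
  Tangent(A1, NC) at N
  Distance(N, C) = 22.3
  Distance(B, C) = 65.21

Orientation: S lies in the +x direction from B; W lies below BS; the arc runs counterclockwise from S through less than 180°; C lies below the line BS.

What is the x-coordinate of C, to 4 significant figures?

53.87

B is at the origin; BS is horizontal with |BS| = 49.2 and S on the +x side, so S = (49.20, 0.000). Tangency of A1 to BS means the radius WS is perpendicular to BS, so W = S + (0, -11.9) = (49.20, -11.90). Since WN ⟂ NC (tangency), |WC| = √(11.9² + 22.3²) = 25.28 regardless of where N sits on A1. So C lies on both circle(B, 65.21) and circle(W, 25.28); the below-BS intersection is C = (53.87, -36.74). N is the foot of the tangent from C: N = (39.92, -19.35).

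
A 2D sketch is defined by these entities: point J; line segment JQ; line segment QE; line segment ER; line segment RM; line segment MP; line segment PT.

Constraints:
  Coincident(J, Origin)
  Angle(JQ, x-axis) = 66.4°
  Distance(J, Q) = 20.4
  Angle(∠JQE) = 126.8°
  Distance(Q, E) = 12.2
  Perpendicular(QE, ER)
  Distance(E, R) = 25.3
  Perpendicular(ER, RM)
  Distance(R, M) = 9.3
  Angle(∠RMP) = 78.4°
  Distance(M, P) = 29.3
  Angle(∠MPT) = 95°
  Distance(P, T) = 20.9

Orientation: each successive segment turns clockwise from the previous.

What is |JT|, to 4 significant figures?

45.23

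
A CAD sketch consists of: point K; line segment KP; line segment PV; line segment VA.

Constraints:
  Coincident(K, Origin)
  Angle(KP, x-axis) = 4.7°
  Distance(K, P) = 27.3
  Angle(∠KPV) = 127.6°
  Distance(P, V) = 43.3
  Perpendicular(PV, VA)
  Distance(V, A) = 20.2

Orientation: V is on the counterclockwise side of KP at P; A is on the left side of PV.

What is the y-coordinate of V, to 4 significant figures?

38.59

K is at the origin; KP runs at 4.7° with length 27.3, so P = 27.3·(cos 4.7°, sin 4.7°) = (27.21, 2.237). ∠KPV = 127.6°, so PV runs at 4.7° + (180° − 127.6°) = 57.10° from the x-axis; with |PV| = 43.3, V = P + 43.3·(cos 57.10°, sin 57.10°) = (50.73, 38.59). So V.y = 38.59.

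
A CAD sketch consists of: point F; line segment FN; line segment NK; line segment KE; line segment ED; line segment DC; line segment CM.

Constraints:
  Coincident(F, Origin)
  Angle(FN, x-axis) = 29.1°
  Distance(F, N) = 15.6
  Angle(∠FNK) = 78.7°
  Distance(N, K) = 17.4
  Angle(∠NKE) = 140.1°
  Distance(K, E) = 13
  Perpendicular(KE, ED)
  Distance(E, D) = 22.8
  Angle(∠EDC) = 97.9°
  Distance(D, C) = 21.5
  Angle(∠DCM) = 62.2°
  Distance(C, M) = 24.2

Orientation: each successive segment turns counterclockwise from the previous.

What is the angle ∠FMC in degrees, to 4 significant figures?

16.29°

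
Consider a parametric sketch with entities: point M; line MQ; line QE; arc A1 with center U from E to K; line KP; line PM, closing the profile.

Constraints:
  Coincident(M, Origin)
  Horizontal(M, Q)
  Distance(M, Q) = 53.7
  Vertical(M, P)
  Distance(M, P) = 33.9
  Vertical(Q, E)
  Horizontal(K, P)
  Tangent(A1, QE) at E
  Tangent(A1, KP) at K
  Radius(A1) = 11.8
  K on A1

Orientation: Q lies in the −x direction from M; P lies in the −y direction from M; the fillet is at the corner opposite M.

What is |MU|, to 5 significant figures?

47.371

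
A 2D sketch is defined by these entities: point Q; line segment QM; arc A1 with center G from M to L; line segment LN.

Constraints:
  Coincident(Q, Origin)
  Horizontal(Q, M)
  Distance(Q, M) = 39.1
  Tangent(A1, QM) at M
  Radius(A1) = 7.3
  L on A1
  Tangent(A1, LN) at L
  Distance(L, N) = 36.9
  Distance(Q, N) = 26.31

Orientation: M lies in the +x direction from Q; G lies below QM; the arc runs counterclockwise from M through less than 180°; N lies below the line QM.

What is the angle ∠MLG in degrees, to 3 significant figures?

69.9°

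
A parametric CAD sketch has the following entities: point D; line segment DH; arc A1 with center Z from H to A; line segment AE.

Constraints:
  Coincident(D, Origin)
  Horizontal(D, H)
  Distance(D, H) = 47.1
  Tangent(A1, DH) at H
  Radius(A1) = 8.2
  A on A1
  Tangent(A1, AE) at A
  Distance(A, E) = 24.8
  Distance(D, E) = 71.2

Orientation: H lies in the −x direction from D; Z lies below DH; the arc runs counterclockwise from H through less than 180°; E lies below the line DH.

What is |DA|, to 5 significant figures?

54.427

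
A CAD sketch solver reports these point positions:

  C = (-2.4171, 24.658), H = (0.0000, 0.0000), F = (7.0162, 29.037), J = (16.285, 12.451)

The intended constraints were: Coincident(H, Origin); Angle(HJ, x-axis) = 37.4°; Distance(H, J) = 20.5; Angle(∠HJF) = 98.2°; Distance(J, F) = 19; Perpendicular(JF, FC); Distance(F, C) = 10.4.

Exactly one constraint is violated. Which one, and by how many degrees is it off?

Perpendicular(JF, FC) — off by 4.30°.

H = (0.00, 0.00) ✓; HJ at 37.40° ✓; |HJ| = 20.50 ✓; ∠HJF = 98.20° ✓; |JF| = 19.00 ✓; ∠(JF, FC) = 85.70° ✗; |FC| = 10.40 ✓.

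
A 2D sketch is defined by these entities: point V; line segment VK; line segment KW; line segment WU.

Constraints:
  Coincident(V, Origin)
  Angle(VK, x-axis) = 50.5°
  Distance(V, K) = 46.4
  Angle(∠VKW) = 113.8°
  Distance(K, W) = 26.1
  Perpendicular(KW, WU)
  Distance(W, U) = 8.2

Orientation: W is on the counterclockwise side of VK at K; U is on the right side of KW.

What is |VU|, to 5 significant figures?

67.639

V is at the origin; VK runs at 50.5° with length 46.4, so K = 46.4·(cos 50.5°, sin 50.5°) = (29.514, 35.803). ∠VKW = 113.8°, so KW runs at 50.5° + (180° − 113.8°) = 116.70° from the x-axis; with |KW| = 26.1, W = K + 26.1·(cos 116.70°, sin 116.70°) = (17.787, 59.120). KW is perpendicular to WU; with |WU| = 8.2 on the right of KW, U = W + 8.2·(0.89337, 0.44932) = (25.112, 62.805). Then |VU| = |U − V| = 67.639.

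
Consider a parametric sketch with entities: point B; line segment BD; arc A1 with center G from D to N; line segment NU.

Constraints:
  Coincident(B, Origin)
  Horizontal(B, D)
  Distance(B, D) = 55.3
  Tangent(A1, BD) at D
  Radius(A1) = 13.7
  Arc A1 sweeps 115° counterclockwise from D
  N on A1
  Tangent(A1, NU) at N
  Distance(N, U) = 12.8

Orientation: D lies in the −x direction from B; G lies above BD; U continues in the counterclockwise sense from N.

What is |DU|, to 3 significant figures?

31.9

B is at the origin; BD is horizontal with |BD| = 55.3 and D on the −x side, so D = (-55.3, 0.00). Tangency of A1 to BD means the radius GD is perpendicular to BD, so G = D + (0, 13.7) = (-55.3, 13.7). On A1, D sits at bearing -90° from G; a 115° counterclockwise sweep puts N at bearing 25°, so N = G + 13.7·(cos 25°, sin 25°) = (-42.9, 19.5). The tangent condition forces GN to be normal to NU, so NU runs along (−sin 25°, cos 25°); with |NU| = 12.8, U = (-48.3, 31.1). Then |DU| = |U − D| = 31.9.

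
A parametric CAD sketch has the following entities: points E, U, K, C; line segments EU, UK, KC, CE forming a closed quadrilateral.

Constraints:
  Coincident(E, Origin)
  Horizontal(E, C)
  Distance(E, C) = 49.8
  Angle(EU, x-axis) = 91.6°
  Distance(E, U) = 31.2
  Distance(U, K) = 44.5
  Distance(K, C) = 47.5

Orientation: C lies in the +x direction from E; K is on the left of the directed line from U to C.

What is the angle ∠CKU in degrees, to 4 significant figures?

80.52°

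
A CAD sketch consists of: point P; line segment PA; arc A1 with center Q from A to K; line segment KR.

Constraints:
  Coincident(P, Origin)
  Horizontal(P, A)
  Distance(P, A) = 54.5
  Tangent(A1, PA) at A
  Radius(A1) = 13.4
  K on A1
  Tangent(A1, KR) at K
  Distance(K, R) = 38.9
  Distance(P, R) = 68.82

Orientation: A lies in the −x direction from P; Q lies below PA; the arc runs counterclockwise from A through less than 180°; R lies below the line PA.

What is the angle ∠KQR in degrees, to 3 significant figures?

71.0°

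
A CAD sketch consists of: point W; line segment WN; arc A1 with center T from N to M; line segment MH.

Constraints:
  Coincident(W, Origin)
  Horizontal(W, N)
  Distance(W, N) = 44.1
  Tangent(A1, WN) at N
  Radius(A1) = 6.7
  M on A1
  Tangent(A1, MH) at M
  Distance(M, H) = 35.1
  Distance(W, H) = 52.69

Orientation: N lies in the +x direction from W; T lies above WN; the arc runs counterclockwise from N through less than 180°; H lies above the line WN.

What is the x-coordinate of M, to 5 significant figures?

50.000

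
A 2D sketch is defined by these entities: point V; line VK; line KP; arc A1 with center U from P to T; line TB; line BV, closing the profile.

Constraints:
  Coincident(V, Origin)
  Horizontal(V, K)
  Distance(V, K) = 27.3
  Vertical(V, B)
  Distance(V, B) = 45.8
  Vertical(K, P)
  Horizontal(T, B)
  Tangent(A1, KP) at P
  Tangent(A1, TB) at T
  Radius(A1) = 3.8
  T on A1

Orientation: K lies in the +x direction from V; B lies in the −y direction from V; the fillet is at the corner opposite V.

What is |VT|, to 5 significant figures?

51.477

V is at the origin; VK is horizontal with |VK| = 27.3 and K on the +x side, so K = (27.300, 0.0000). V and B share the same x with |VB| = 45.8 and B on the −y side, so B = (0.0000, -45.800). The virtual corner opposite V is at (27.300, -45.800). Tangency of A1 to KP means the radius UP is perpendicular to KP and A1 meets TB tangentially, so UT is at right angles to TB, with radius 3.8, so the center U sits 3.8 in from both sides at U = (23.500, -42.000). That places the tangent points at P = (27.300, -42.000) on KP and T = (23.500, -45.800) on TB. Then |VT| = |T − V| = 51.477.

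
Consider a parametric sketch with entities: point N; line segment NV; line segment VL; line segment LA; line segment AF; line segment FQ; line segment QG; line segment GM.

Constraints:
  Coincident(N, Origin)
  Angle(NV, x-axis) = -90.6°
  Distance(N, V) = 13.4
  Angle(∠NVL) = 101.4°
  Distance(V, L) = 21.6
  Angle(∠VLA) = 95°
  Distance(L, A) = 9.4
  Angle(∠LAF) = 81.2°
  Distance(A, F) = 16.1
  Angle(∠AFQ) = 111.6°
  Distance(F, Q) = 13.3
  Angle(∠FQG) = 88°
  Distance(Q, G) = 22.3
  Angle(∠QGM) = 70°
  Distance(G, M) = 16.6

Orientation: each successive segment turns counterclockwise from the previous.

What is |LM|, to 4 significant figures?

6.188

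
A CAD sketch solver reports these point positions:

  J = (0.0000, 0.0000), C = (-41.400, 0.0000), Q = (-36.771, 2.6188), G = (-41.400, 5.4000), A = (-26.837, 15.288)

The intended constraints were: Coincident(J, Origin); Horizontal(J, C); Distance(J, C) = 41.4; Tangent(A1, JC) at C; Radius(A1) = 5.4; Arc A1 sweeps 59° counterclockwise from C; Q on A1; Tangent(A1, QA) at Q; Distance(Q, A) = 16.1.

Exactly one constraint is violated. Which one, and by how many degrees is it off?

Tangent(A1, QA) at Q — off by 7.10°.

J = (0.00, 0.00) ✓; J.y = 0.00, C.y = 0.00 ✓; |JC| = 41.40 ✓; ∠(GC, CJ) = 90.00° ✓; |GC| = 5.400 ✓; bearing(G→Q) − bearing(G→C) = 59.00° ✓; |GQ| = 5.400 ✓; ∠(GQ, QA) = 97.10° ✗; |QA| = 16.10 ✓.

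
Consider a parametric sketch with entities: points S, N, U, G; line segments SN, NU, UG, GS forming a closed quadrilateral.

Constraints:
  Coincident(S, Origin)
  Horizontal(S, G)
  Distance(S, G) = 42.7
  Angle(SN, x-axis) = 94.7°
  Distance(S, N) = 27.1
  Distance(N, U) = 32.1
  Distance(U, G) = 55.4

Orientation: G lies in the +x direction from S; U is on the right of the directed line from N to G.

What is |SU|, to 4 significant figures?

13.04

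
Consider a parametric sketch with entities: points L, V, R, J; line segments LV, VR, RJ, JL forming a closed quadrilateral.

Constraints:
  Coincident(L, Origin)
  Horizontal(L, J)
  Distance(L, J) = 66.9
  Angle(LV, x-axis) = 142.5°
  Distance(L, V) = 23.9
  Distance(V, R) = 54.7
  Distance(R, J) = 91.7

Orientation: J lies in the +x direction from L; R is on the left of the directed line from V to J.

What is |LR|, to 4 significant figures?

65.03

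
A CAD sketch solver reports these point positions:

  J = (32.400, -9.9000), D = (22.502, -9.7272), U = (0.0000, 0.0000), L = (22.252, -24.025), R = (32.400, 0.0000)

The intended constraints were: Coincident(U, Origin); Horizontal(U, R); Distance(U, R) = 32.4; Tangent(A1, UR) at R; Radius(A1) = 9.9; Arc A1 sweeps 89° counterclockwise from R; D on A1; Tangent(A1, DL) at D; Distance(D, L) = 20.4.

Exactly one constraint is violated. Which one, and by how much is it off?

Distance(D, L) = 20.4 — off by 6.10.

U = (0.00, 0.00) ✓; U.y = 0.00, R.y = 0.00 ✓; |UR| = 32.40 ✓; ∠(JR, RU) = 90.00° ✓; |JR| = 9.900 ✓; bearing(J→D) − bearing(J→R) = 89.00° ✓; |JD| = 9.900 ✓; ∠(JD, DL) = 90.00° ✓; |DL| = 14.30 ✗.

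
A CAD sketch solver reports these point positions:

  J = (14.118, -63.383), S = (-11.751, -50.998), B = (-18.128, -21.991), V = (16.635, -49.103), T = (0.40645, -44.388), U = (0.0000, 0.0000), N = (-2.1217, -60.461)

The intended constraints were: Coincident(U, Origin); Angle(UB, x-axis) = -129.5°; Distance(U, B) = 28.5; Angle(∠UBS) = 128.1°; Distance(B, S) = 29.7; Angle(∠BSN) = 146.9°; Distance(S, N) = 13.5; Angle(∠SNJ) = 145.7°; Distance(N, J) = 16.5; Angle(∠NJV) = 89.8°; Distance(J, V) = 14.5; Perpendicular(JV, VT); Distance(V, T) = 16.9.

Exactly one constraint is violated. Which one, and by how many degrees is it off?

Perpendicular(JV, VT) — off by 6.20°.

U = (0.00, 0.00) ✓; UB at -129.5° ✓; |UB| = 28.50 ✓; ∠UBS = 128.1° ✓; |BS| = 29.70 ✓; ∠BSN = 146.9° ✓; |SN| = 13.50 ✓; ∠SNJ = 145.7° ✓; |NJ| = 16.50 ✓; ∠NJV = 89.80° ✓; |JV| = 14.50 ✓; ∠(JV, VT) = 83.80° ✗; |VT| = 16.90 ✓.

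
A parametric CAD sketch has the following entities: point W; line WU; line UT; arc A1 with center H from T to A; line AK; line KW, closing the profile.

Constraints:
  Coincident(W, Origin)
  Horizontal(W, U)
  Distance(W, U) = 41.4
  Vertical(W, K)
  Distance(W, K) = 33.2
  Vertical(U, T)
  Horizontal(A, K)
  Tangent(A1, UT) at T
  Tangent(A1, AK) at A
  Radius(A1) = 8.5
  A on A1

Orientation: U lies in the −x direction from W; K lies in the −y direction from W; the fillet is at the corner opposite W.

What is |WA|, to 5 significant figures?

46.740

W is at the origin; W and U share the same y with |WU| = 41.4 and U on the −x side, so U = (-41.400, 0.0000). WK is vertical with |WK| = 33.2 and K on the −y side, so K = (0.0000, -33.200). The virtual corner opposite W is at (-41.400, -33.200). The tangent condition forces HT to be normal to UT and the tangent condition forces HA to be normal to AK, with radius 8.5, so the center H sits 8.5 in from both sides at H = (-32.900, -24.700). That places the tangent points at T = (-41.400, -24.700) on UT and A = (-32.900, -33.200) on AK. Then |WA| = |A − W| = 46.740.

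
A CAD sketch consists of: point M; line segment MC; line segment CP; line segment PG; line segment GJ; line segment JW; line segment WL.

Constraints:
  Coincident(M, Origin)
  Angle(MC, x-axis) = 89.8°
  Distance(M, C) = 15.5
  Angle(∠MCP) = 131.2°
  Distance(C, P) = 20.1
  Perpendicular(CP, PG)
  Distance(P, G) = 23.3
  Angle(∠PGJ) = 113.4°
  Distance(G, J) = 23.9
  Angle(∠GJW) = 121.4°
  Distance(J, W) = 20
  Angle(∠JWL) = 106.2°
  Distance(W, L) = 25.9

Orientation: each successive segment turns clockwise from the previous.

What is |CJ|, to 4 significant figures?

32.84

CP is perpendicular to PG, so PG runs at -49.00°; with |PG| = 23.3, G = (30.51, 11.10). ∠PGJ = 113.4° gives GJ at -115.6° from the x-axis; with |GJ| = 23.9, J = (20.18, -10.45). Then |CJ| = |J − C| = 32.84.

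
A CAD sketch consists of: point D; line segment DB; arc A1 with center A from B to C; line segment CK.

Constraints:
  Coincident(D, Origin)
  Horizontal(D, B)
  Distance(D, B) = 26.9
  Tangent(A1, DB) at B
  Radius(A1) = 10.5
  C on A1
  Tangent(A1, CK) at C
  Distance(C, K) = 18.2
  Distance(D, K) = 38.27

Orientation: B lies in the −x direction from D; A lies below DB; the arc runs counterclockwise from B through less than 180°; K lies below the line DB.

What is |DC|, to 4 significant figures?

38.86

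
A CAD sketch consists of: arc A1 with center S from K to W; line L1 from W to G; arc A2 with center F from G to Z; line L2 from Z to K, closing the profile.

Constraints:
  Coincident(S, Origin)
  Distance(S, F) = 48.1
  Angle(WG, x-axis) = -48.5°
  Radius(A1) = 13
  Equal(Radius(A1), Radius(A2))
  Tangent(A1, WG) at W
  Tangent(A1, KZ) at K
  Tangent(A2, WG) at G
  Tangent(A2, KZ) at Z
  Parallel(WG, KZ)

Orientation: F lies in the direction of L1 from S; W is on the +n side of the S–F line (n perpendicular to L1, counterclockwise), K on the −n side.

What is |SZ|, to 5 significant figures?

49.826

Tangency of A1 to both parallel lines with radius 13.0 puts W and K at S ± 13.0·n: W = (9.7364, 8.6141), K = (-9.7364, -8.6141). Equal radii place G and Z the same way about F: G = F + 13.0·n = (41.608, -27.411), Z = F − 13.0·n = (22.136, -44.639). Then |SZ| = |Z − S| = 49.826.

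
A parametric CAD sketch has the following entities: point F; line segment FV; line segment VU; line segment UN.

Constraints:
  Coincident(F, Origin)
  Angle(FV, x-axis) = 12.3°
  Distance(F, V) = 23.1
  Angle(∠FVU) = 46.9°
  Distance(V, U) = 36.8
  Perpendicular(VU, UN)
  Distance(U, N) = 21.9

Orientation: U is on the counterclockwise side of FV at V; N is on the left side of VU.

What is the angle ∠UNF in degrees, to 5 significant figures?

76.532°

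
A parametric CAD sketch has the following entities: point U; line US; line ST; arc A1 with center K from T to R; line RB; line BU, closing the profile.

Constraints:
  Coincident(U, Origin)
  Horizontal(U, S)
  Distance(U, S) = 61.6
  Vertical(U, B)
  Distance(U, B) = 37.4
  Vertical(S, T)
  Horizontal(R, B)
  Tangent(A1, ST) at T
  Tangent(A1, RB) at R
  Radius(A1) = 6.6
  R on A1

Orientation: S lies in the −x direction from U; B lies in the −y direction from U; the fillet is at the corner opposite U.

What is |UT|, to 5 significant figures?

68.871

U is at the origin; US is horizontal with |US| = 61.6 and S on the −x side, so S = (-61.600, 0.0000). U and B share the same x with |UB| = 37.4 and B on the −y side, so B = (0.0000, -37.400). The virtual corner opposite U is at (-61.600, -37.400). Since A1 is tangent to ST there, KT ⟂ ST and the tangent condition forces KR to be normal to RB, with radius 6.6, so the center K sits 6.6 in from both sides at K = (-55.000, -30.800). That places the tangent points at T = (-61.600, -30.800) on ST and R = (-55.000, -37.400) on RB. Then |UT| = |T − U| = 68.871.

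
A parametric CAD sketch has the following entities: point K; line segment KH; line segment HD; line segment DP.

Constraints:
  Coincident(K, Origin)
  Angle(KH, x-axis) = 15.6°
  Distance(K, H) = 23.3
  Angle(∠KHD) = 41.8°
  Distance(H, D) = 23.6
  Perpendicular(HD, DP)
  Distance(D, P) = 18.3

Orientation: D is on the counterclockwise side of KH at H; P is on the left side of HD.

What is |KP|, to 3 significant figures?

6.82

K is at the origin; KH runs at 15.6° with length 23.3, so H = 23.3·(cos 15.6°, sin 15.6°) = (22.4, 6.27). ∠KHD = 41.8°, so HD runs at 15.6° + (180° − 41.8°) = 154° from the x-axis; with |HD| = 23.6, D = H + 23.6·(cos 154°, sin 154°) = (1.27, 16.7). HD ⟂ DP; with |DP| = 18.3 on the left of HD, P = D + 18.3·(-0.442, -0.897) = (-6.81, 0.266). Then |KP| = |P − K| = 6.82.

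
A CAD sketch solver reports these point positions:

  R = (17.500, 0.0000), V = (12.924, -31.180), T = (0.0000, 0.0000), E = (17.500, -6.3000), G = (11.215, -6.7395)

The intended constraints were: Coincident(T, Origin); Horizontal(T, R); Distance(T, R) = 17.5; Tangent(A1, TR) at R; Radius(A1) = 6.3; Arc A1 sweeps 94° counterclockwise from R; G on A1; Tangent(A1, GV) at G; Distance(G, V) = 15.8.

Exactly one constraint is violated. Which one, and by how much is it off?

Distance(G, V) = 15.8 — off by 8.70.

T = (0.00, 0.00) ✓; T.y = 0.00, R.y = 0.00 ✓; |TR| = 17.50 ✓; ∠(ER, RT) = 90.00° ✓; |ER| = 6.300 ✓; bearing(E→G) − bearing(E→R) = 94.00° ✓; |EG| = 6.300 ✓; ∠(EG, GV) = 90.00° ✓; |GV| = 24.50 ✗.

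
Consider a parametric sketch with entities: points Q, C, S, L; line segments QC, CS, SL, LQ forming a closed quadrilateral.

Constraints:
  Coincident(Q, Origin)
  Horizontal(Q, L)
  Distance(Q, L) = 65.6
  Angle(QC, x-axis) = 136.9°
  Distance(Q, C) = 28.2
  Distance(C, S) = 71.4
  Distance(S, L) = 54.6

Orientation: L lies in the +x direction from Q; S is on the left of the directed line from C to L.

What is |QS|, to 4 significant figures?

66.54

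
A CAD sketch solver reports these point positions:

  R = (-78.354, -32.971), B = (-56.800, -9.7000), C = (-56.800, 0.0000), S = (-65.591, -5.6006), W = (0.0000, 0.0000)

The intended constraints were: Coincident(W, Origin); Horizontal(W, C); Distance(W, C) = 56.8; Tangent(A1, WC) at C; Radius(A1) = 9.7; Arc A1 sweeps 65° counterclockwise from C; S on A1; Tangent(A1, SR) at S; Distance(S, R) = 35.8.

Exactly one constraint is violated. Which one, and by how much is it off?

Distance(S, R) = 35.8 — off by 5.60.

W = (0.00, 0.00) ✓; W.y = 0.00, C.y = 0.00 ✓; |WC| = 56.80 ✓; ∠(BC, CW) = 90.00° ✓; |BC| = 9.700 ✓; bearing(B→S) − bearing(B→C) = 65.00° ✓; |BS| = 9.700 ✓; ∠(BS, SR) = 90.00° ✓; |SR| = 30.20 ✗.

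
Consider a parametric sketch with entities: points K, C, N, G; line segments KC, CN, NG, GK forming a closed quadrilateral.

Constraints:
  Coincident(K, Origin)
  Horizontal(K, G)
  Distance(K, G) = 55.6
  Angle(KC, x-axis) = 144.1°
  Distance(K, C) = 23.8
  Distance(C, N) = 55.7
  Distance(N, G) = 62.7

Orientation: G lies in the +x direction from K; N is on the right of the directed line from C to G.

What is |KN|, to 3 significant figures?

36.7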